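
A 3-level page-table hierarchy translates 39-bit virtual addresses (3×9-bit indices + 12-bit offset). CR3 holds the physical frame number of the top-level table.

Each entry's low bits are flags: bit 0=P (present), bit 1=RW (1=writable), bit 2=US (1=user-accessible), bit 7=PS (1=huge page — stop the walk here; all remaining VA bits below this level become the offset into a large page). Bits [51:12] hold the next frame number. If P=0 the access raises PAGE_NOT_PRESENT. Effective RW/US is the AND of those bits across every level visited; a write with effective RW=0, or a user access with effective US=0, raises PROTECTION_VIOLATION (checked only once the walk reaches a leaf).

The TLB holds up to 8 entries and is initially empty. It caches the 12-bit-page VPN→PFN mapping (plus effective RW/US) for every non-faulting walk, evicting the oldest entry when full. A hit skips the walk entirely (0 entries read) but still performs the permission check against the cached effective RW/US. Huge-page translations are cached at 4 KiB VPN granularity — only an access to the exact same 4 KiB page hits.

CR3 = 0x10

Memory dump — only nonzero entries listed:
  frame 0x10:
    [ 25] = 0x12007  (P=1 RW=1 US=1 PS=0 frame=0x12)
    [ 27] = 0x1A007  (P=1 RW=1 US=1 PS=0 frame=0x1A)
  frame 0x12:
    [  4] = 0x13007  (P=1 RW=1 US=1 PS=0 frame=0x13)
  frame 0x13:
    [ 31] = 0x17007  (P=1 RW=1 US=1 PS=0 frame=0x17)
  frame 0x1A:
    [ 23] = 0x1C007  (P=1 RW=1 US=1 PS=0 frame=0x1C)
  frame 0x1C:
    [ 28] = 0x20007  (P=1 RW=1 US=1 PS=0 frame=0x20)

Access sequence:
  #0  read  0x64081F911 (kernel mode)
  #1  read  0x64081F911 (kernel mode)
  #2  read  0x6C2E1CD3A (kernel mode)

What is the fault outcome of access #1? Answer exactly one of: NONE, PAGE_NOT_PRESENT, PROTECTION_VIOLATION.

Walk each access:
#0 VA=0x64081F911 (r,kernel):
  L0: frame=0x10 idx=25 entry=0x12007 [P=1 RW=1 US=1 PS=0]
  L1: frame=0x12 idx=4 entry=0x13007 [P=1 RW=1 US=1 PS=0]
  L2: frame=0x13 idx=31 entry=0x17007 [P=1 RW=1 US=1 PS=0]
  ✓ 0x17911  — 3 lookups
#1 VA=0x64081F911 (r,kernel):
  TLB hit vpn=0x64081F → PA=0x17911
#2 VA=0x6C2E1CD3A (r,kernel):
  L0: frame=0x10 idx=27 entry=0x1A007 [P=1 RW=1 US=1 PS=0]
  L1: frame=0x1A idx=23 entry=0x1C007 [P=1 RW=1 US=1 PS=0]
  L2: frame=0x1C idx=28 entry=0x20007 [P=1 RW=1 US=1 PS=0]
  ✓ 0x20D3A  — 3 lookups

Access #1 fault: NONE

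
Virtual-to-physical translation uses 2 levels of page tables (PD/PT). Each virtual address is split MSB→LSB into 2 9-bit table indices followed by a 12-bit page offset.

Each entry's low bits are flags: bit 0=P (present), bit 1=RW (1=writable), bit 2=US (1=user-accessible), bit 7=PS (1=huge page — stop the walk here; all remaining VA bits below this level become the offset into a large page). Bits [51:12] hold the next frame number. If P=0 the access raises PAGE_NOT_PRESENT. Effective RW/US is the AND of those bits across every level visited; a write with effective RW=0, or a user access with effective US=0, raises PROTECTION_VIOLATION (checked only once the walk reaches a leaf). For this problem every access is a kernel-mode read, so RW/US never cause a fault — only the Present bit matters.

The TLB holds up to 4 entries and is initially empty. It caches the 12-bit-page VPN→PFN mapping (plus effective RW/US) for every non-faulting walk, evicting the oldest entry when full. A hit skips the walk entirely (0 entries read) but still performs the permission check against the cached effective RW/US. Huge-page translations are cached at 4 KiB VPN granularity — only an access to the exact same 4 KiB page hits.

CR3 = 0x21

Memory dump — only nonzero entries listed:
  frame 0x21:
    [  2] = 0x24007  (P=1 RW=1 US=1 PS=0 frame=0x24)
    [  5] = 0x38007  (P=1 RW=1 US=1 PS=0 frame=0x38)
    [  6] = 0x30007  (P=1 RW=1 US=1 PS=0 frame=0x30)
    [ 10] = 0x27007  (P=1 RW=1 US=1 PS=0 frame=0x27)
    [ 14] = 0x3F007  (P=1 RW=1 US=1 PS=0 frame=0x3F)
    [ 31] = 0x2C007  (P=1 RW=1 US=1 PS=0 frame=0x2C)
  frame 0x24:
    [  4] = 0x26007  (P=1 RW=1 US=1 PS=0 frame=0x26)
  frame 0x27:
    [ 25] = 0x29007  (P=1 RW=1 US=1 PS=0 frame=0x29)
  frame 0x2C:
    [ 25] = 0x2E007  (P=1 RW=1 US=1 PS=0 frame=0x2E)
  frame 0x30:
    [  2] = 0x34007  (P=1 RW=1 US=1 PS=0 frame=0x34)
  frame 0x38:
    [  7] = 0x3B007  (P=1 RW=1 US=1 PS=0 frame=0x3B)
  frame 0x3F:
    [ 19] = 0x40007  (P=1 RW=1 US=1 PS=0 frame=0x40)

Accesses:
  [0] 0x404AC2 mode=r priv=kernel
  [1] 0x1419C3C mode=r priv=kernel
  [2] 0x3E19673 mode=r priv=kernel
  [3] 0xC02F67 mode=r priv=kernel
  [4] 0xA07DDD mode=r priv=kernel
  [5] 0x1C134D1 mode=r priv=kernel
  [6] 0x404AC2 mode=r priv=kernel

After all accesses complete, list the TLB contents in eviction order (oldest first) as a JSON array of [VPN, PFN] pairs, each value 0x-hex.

Trace:
#0 VA=0x404AC2 (r,kernel):
  lvl0: tbl 0x21, slot 2 ⇒ 0x24007 (P1/RW1/US1/PS0)
  lvl1: tbl 0x24, slot 4 ⇒ 0x26007 (P1/RW1/US1/PS0)
  ✓ 0x26AC2  — 2 lookups
#1 VA=0x1419C3C (r,kernel):
  lvl0: tbl 0x21, slot 10 ⇒ 0x27007 (P1/RW1/US1/PS0)
  lvl1: tbl 0x27, slot 25 ⇒ 0x29007 (P1/RW1/US1/PS0)
  ✓ 0x29C3C  — 2 lookups
#2 VA=0x3E19673 (r,kernel):
  lvl0: tbl 0x21, slot 31 ⇒ 0x2C007 (P1/RW1/US1/PS0)
  lvl1: tbl 0x2C, slot 25 ⇒ 0x2E007 (P1/RW1/US1/PS0)
  ✓ 0x2E673  — 2 lookups
#3 VA=0xC02F67 (r,kernel):
  lvl0: tbl 0x21, slot 6 ⇒ 0x30007 (P1/RW1/US1/PS0)
  lvl1: tbl 0x30, slot 2 ⇒ 0x34007 (P1/RW1/US1/PS0)
  ✓ 0x34F67  — 2 lookups
#4 VA=0xA07DDD (r,kernel):
  lvl0: tbl 0x21, slot 5 ⇒ 0x38007 (P1/RW1/US1/PS0)
  lvl1: tbl 0x38, slot 7 ⇒ 0x3B007 (P1/RW1/US1/PS0)
  ✓ 0x3BDDD  — 2 lookups
#5 VA=0x1C134D1 (r,kernel):
  lvl0: tbl 0x21, slot 14 ⇒ 0x3F007 (P1/RW1/US1/PS0)
  lvl1: tbl 0x3F, slot 19 ⇒ 0x40007 (P1/RW1/US1/PS0)
  ✓ 0x404D1  — 2 lookups
#6 VA=0x404AC2 (r,kernel):
  lvl0: tbl 0x21, slot 2 ⇒ 0x24007 (P1/RW1/US1/PS0)
  lvl1: tbl 0x24, slot 4 ⇒ 0x26007 (P1/RW1/US1/PS0)
  ✓ 0x26AC2  — 2 lookups

TLB: [["0xC02", "0x34"], ["0xA07", "0x3B"], ["0x1C13", "0x40"], ["0x404", "0x26"]]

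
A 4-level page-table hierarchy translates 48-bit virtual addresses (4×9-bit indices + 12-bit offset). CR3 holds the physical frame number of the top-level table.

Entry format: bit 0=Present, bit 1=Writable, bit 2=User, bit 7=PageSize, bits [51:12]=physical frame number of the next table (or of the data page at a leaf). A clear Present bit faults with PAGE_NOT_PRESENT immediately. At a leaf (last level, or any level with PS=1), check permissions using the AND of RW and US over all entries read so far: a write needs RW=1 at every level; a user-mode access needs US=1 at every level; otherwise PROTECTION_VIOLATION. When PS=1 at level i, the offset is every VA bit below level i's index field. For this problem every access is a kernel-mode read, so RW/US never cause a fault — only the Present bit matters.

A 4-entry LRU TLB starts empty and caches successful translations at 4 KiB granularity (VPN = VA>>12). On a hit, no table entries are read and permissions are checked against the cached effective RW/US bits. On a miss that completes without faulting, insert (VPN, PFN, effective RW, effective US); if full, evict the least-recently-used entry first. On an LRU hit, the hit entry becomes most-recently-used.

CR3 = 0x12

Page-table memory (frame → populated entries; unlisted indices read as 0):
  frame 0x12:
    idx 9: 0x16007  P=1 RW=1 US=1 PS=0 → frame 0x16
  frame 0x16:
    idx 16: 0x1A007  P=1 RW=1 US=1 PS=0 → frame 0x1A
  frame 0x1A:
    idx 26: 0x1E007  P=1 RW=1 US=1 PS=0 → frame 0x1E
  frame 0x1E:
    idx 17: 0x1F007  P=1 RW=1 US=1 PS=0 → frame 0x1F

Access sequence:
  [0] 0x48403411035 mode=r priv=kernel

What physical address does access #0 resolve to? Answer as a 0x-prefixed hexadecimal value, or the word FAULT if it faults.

Per-access translation:
#0 VA=0x48403411035 (r,kernel):
  L0: frame=0x12 idx=9 entry=0x16007 [P=1 RW=1 US=1 PS=0]
  L1: frame=0x16 idx=16 entry=0x1A007 [P=1 RW=1 US=1 PS=0]
  L2: frame=0x1A idx=26 entry=0x1E007 [P=1 RW=1 US=1 PS=0]
  L3: frame=0x1E idx=17 entry=0x1F007 [P=1 RW=1 US=1 PS=0]
  ⇒ phys 0x1F035  [4 reads]

Access #0 PA: 0x1F035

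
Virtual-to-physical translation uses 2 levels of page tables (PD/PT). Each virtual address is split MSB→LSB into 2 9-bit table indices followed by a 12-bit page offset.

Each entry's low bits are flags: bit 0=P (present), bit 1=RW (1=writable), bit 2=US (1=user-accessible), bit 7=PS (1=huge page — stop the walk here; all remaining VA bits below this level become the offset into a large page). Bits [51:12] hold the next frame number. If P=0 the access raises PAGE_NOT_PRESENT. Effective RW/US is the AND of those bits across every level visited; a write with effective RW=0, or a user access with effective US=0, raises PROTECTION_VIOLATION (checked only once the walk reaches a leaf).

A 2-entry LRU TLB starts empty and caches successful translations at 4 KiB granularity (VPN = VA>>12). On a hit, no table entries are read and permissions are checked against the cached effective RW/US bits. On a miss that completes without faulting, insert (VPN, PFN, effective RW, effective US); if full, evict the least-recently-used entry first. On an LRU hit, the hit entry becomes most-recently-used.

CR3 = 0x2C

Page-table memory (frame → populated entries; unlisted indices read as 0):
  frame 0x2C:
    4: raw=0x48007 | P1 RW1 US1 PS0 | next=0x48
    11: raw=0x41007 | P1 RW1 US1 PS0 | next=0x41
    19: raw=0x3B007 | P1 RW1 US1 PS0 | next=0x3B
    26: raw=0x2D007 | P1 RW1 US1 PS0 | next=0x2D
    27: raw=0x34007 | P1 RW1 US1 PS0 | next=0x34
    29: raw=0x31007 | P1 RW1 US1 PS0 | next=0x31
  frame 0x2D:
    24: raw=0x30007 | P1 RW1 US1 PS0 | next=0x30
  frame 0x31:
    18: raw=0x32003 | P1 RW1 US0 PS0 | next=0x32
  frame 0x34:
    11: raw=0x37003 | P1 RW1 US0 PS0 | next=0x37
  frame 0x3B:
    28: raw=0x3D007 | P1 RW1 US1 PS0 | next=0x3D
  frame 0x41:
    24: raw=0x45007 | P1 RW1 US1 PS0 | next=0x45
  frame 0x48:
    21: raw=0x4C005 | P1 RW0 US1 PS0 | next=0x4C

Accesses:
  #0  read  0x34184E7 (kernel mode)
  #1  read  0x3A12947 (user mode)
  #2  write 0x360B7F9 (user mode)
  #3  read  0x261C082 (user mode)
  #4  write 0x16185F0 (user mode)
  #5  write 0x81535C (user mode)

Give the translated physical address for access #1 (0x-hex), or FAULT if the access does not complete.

Trace:
#0 VA=0x34184E7 (r,kernel):
  L0 @0x2C[26] → 0x2D007  P=1,RW=1,US=1,PS=0
  L1 @0x2D[24] → 0x30007  P=1,RW=1,US=1,PS=0
  ⇒ phys 0x304E7  [2 reads]
#1 VA=0x3A12947 (r,user):
  L0 @0x2C[29] → 0x31007  P=1,RW=1,US=1,PS=0
  L1 @0x31[18] → 0x32003  P=1,RW=1,US=0,PS=0
  ✗ PROTECTION_VIOLATION  [2 reads]
#2 VA=0x360B7F9 (w,user):
  L0 @0x2C[27] → 0x34007  P=1,RW=1,US=1,PS=0
  L1 @0x34[11] → 0x37003  P=1,RW=1,US=0,PS=0
  ✗ PROTECTION_VIOLATION  [2 reads]
#3 VA=0x261C082 (r,user):
  L0 @0x2C[19] → 0x3B007  P=1,RW=1,US=1,PS=0
  L1 @0x3B[28] → 0x3D007  P=1,RW=1,US=1,PS=0
  ⇒ phys 0x3D082  [2 reads]
#4 VA=0x16185F0 (w,user):
  L0 @0x2C[11] → 0x41007  P=1,RW=1,US=1,PS=0
  L1 @0x41[24] → 0x45007  P=1,RW=1,US=1,PS=0
  ⇒ phys 0x455F0  [2 reads]
#5 VA=0x81535C (w,user):
  L0 @0x2C[4] → 0x48007  P=1,RW=1,US=1,PS=0
  L1 @0x48[21] → 0x4C005  P=1,RW=0,US=1,PS=0
  ✗ PROTECTION_VIOLATION  [2 reads]

Access #1 PA: FAULT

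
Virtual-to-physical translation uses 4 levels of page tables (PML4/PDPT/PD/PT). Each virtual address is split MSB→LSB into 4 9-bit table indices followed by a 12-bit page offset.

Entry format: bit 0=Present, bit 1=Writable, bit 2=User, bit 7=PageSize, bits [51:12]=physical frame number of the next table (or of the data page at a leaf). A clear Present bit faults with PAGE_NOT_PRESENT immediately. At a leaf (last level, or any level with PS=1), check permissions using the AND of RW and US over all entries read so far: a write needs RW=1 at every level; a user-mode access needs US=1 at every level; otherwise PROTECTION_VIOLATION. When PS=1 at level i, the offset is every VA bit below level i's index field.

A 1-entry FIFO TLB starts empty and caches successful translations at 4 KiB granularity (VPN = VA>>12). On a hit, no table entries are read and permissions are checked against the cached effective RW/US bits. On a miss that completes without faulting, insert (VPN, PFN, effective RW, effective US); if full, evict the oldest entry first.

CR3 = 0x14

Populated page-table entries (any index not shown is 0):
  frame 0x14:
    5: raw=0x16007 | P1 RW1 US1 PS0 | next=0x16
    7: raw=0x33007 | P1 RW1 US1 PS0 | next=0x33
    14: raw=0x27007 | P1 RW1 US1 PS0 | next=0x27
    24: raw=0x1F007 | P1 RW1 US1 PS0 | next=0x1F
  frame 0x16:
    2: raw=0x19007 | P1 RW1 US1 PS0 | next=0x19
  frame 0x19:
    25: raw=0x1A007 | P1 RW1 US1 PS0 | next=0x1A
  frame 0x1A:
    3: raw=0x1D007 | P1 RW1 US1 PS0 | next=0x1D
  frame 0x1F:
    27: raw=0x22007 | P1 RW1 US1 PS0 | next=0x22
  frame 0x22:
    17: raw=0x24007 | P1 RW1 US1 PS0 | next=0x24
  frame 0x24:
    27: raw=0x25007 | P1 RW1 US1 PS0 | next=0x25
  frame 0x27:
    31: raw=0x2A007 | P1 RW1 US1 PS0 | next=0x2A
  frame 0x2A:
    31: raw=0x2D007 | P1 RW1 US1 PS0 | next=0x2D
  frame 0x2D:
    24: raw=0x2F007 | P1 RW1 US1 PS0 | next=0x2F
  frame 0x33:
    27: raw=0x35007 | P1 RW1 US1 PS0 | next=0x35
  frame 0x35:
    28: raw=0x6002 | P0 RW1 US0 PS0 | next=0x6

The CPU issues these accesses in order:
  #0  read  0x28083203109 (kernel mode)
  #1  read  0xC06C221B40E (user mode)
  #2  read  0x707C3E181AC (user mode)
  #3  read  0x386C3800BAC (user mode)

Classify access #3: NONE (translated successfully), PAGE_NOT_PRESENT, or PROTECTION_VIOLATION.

Per-access translation:
#0 VA=0x28083203109 (r,kernel):
  [0] read 0x14 idx=5: raw=0x16007 flags P=1 W=1 U=1 S=0
  [1] read 0x16 idx=2: raw=0x19007 flags P=1 W=1 U=1 S=0
  [2] read 0x19 idx=25: raw=0x1A007 flags P=1 W=1 U=1 S=0
  [3] read 0x1A idx=3: raw=0x1D007 flags P=1 W=1 U=1 S=0
  → PA=0x1D109  (4 entries read)
#1 VA=0xC06C221B40E (r,user):
  [0] read 0x14 idx=24: raw=0x1F007 flags P=1 W=1 U=1 S=0
  [1] read 0x1F idx=27: raw=0x22007 flags P=1 W=1 U=1 S=0
  [2] read 0x22 idx=17: raw=0x24007 flags P=1 W=1 U=1 S=0
  [3] read 0x24 idx=27: raw=0x25007 flags P=1 W=1 U=1 S=0
  → PA=0x2540E  (4 entries read)
#2 VA=0x707C3E181AC (r,user):
  [0] read 0x14 idx=14: raw=0x27007 flags P=1 W=1 U=1 S=0
  [1] read 0x27 idx=31: raw=0x2A007 flags P=1 W=1 U=1 S=0
  [2] read 0x2A idx=31: raw=0x2D007 flags P=1 W=1 U=1 S=0
  [3] read 0x2D idx=24: raw=0x2F007 flags P=1 W=1 U=1 S=0
  → PA=0x2F1AC  (4 entries read)
#3 VA=0x386C3800BAC (r,user):
  [0] read 0x14 idx=7: raw=0x33007 flags P=1 W=1 U=1 S=0
  [1] read 0x33 idx=27: raw=0x35007 flags P=1 W=1 U=1 S=0
  [2] read 0x35 idx=28: raw=0x6002 flags P=0 W=1 U=0 S=0
  ✗ PAGE_NOT_PRESENT  [3 reads]

Access #3 fault: PAGE_NOT_PRESENT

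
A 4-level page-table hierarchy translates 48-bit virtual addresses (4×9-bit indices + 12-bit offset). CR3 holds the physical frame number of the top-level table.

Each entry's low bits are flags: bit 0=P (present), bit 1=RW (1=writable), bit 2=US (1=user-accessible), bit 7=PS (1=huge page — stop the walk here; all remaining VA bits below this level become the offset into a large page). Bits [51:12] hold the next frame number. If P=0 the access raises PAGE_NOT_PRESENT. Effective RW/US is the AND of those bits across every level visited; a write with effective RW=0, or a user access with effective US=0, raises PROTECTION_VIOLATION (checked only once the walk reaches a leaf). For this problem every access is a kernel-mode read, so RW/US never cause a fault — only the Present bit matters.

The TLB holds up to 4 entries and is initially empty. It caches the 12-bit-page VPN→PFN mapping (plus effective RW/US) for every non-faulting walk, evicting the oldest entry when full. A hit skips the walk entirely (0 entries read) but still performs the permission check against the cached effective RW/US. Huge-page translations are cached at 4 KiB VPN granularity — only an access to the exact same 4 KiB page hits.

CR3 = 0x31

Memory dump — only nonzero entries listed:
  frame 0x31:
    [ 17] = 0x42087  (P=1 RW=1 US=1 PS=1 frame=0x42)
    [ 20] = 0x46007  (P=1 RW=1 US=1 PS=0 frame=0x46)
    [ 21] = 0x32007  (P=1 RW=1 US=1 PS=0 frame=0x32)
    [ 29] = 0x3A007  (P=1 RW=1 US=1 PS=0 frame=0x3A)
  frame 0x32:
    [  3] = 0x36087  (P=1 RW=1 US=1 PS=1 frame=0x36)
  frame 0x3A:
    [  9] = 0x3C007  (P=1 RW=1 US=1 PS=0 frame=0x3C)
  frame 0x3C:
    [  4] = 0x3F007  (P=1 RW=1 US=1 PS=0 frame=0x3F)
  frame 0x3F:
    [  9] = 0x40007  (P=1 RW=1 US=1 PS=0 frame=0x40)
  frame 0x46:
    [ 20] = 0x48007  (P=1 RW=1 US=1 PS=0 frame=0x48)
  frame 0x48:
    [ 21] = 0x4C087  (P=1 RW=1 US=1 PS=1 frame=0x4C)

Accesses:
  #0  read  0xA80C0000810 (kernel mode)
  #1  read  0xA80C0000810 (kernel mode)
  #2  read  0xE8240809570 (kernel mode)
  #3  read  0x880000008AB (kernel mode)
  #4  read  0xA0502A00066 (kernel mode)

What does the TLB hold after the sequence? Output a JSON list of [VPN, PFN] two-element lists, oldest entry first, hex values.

Per-access translation:
#0 VA=0xA80C0000810 (r,kernel):
  L0: frame=0x31 idx=21 entry=0x32007 [P=1 RW=1 US=1 PS=0]
  L1: frame=0x32 idx=3 entry=0x36087 [P=1 RW=1 US=1 PS=1]
  ✓ 0x36810 (huge @L1)  — 2 lookups
#1 VA=0xA80C0000810 (r,kernel):
  TLB hit vpn=0xA80C0000 → PA=0x36810
#2 VA=0xE8240809570 (r,kernel):
  L0: frame=0x31 idx=29 entry=0x3A007 [P=1 RW=1 US=1 PS=0]
  L1: frame=0x3A idx=9 entry=0x3C007 [P=1 RW=1 US=1 PS=0]
  L2: frame=0x3C idx=4 entry=0x3F007 [P=1 RW=1 US=1 PS=0]
  L3: frame=0x3F idx=9 entry=0x40007 [P=1 RW=1 US=1 PS=0]
  ✓ 0x40570  — 4 lookups
#3 VA=0x880000008AB (r,kernel):
  L0: frame=0x31 idx=17 entry=0x42087 [P=1 RW=1 US=1 PS=1]
  ✓ 0x428AB (huge @L0)  — 1 lookups
#4 VA=0xA0502A00066 (r,kernel):
  L0: frame=0x31 idx=20 entry=0x46007 [P=1 RW=1 US=1 PS=0]
  L1: frame=0x46 idx=20 entry=0x48007 [P=1 RW=1 US=1 PS=0]
  L2: frame=0x48 idx=21 entry=0x4C087 [P=1 RW=1 US=1 PS=1]
  ✓ 0x4C066 (huge @L2)  — 3 lookups

TLB: [["0xA80C0000", "0x36"], ["0xE8240809", "0x40"], ["0x88000000", "0x42"], ["0xA0502A00", "0x4C"]]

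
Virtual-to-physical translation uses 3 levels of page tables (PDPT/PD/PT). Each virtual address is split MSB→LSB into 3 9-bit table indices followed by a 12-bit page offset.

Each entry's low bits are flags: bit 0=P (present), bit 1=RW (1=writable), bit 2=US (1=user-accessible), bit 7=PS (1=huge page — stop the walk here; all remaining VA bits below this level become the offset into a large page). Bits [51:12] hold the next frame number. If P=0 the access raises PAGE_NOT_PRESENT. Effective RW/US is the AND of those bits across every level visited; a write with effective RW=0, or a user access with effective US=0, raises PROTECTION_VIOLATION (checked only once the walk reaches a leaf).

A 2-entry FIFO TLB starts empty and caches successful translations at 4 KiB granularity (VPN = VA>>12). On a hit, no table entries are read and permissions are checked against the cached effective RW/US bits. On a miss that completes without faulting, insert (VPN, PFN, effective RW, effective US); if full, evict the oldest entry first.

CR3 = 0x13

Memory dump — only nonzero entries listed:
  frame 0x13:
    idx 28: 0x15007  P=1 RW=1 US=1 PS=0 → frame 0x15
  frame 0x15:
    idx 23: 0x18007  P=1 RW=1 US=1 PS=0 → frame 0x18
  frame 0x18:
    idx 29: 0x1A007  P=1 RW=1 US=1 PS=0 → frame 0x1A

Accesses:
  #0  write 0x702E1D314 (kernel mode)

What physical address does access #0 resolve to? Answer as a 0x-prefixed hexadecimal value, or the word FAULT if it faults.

Per-access translation:
#0 VA=0x702E1D314 (w,kernel):
  L0 @0x13[28] → 0x15007  P=1,RW=1,US=1,PS=0
  L1 @0x15[23] → 0x18007  P=1,RW=1,US=1,PS=0
  L2 @0x18[29] → 0x1A007  P=1,RW=1,US=1,PS=0
  ✓ 0x1A314  — 3 lookups

Access #0 PA: 0x1A314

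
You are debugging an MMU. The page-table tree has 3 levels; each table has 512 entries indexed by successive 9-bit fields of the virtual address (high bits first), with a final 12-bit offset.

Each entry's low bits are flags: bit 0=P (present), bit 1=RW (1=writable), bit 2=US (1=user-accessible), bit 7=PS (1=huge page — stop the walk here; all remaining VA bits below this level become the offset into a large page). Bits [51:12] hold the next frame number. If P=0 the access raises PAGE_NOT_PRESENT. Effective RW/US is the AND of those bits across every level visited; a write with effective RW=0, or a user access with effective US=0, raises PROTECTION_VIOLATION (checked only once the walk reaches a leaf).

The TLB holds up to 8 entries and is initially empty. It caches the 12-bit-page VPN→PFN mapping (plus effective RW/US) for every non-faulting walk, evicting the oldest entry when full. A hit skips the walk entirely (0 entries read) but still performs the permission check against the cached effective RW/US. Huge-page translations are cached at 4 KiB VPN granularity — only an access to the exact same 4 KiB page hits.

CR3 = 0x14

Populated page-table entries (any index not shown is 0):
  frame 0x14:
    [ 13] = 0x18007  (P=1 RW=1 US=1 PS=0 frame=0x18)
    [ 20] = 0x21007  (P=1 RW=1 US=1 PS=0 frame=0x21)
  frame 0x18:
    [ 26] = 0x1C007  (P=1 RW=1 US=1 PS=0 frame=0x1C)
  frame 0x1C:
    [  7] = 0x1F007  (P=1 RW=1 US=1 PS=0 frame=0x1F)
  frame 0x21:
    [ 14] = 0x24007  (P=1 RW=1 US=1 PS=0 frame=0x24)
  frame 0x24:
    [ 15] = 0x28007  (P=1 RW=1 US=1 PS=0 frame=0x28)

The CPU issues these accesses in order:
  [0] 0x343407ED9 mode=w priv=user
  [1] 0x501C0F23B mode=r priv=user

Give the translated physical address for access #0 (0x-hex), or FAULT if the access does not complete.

Walk each access:
#0 VA=0x343407ED9 (w,user):
  [0] read 0x14 idx=13: raw=0x18007 flags P=1 W=1 U=1 S=0
  [1] read 0x18 idx=26: raw=0x1C007 flags P=1 W=1 U=1 S=0
  [2] read 0x1C idx=7: raw=0x1F007 flags P=1 W=1 U=1 S=0
  ⇒ phys 0x1FED9  [3 reads]
#1 VA=0x501C0F23B (r,user):
  [0] read 0x14 idx=20: raw=0x21007 flags P=1 W=1 U=1 S=0
  [1] read 0x21 idx=14: raw=0x24007 flags P=1 W=1 U=1 S=0
  [2] read 0x24 idx=15: raw=0x28007 flags P=1 W=1 U=1 S=0
  ⇒ phys 0x2823B  [3 reads]

Access #0 PA: 0x1FED9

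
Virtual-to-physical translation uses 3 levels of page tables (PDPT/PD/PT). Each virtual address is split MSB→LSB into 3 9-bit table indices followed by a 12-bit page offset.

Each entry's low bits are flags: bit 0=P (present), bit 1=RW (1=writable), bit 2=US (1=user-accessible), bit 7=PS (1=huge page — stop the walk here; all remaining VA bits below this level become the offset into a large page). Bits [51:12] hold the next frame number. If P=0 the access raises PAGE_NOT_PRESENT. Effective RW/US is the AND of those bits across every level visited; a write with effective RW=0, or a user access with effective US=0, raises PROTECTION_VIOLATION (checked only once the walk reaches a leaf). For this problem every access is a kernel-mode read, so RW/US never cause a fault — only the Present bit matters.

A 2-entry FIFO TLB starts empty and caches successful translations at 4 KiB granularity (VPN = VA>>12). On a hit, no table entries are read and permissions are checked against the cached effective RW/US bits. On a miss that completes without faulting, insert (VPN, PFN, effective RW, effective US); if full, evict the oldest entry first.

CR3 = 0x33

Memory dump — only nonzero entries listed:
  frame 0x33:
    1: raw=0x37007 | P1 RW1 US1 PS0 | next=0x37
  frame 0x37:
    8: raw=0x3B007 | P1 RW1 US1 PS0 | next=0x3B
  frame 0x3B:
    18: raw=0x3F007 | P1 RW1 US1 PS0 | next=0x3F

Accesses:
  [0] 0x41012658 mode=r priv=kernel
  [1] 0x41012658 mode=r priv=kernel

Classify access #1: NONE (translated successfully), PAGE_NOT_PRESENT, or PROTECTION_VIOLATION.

Walk each access:
#0 VA=0x41012658 (r,kernel):
  lvl0: tbl 0x33, slot 1 ⇒ 0x37007 (P1/RW1/US1/PS0)
  lvl1: tbl 0x37, slot 8 ⇒ 0x3B007 (P1/RW1/US1/PS0)
  lvl2: tbl 0x3B, slot 18 ⇒ 0x3F007 (P1/RW1/US1/PS0)
  ✓ 0x3F658  — 3 lookups
#1 VA=0x41012658 (r,kernel):
  TLB hit vpn=0x41012 → PA=0x3F658

Access #1 fault: NONE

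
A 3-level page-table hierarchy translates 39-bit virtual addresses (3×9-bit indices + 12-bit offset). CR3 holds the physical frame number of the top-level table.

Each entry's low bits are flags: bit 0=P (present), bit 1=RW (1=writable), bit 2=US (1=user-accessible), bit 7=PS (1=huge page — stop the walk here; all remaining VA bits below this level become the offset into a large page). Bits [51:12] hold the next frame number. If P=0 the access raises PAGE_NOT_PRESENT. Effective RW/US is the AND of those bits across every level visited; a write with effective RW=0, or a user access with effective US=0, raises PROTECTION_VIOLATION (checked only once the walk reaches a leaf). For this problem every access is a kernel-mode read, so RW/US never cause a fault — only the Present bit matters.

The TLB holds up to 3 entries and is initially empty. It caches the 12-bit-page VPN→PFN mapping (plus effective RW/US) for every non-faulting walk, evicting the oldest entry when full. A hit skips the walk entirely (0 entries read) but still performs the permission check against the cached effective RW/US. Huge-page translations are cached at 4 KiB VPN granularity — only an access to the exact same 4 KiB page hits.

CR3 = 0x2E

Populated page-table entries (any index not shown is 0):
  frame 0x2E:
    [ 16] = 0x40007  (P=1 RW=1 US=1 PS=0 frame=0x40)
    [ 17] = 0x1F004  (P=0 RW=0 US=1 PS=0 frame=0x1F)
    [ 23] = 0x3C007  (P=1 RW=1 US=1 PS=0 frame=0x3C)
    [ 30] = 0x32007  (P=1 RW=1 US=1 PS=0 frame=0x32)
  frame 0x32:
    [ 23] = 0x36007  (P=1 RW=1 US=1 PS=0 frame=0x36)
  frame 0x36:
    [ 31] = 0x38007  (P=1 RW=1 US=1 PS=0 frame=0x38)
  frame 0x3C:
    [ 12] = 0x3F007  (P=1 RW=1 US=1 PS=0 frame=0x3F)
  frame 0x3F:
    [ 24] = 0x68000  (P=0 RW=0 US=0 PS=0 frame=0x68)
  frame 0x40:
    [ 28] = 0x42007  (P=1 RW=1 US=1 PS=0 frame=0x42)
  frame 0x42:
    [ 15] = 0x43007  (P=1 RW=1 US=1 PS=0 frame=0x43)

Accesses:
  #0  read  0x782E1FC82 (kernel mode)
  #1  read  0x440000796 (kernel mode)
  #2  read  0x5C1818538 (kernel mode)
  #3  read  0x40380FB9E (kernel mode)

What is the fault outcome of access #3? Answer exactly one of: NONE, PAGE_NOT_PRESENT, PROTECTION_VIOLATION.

Walk each access:
#0 VA=0x782E1FC82 (r,kernel):
  L0 @0x2E[30] → 0x32007  P=1,RW=1,US=1,PS=0
  L1 @0x32[23] → 0x36007  P=1,RW=1,US=1,PS=0
  L2 @0x36[31] → 0x38007  P=1,RW=1,US=1,PS=0
  ✓ 0x38C82  — 3 lookups
#1 VA=0x440000796 (r,kernel):
  L0 @0x2E[17] → 0x1F004  P=0,RW=0,US=1,PS=0
  ⇒ fault: PAGE_NOT_PRESENT  — 1 lookups
#2 VA=0x5C1818538 (r,kernel):
  L0 @0x2E[23] → 0x3C007  P=1,RW=1,US=1,PS=0
  L1 @0x3C[12] → 0x3F007  P=1,RW=1,US=1,PS=0
  L2 @0x3F[24] → 0x68000  P=0,RW=0,US=0,PS=0
  ⇒ fault: PAGE_NOT_PRESENT  — 3 lookups
#3 VA=0x40380FB9E (r,kernel):
  L0 @0x2E[16] → 0x40007  P=1,RW=1,US=1,PS=0
  L1 @0x40[28] → 0x42007  P=1,RW=1,US=1,PS=0
  L2 @0x42[15] → 0x43007  P=1,RW=1,US=1,PS=0
  ✓ 0x43B9E  — 3 lookups

Access #3 fault: NONE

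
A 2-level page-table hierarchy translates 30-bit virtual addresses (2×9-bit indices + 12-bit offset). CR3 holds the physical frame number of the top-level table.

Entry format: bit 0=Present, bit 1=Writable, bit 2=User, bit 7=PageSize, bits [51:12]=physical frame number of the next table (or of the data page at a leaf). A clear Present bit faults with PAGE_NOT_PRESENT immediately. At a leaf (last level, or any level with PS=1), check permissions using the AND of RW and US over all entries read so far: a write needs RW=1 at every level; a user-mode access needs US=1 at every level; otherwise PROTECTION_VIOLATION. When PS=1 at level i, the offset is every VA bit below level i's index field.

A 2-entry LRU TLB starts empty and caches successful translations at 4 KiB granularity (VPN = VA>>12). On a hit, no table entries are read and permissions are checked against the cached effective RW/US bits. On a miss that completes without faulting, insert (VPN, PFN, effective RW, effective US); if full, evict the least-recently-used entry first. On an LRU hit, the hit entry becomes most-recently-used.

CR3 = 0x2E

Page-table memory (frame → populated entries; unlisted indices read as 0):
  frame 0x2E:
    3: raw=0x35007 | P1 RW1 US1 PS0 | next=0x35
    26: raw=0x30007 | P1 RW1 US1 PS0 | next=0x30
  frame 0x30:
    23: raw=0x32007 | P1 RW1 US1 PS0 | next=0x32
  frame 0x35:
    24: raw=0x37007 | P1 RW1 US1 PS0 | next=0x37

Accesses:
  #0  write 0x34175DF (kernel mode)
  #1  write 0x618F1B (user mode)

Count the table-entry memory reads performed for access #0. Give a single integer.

Trace:
#0 VA=0x34175DF (w,kernel):
  L0 @0x2E[26] → 0x30007  P=1,RW=1,US=1,PS=0
  L1 @0x30[23] → 0x32007  P=1,RW=1,US=1,PS=0
  → PA=0x325DF  (2 entries read)
#1 VA=0x618F1B (w,user):
  L0 @0x2E[3] → 0x35007  P=1,RW=1,US=1,PS=0
  L1 @0x35[24] → 0x37007  P=1,RW=1,US=1,PS=0
  → PA=0x37F1B  (2 entries read)

Entries read for #0: 2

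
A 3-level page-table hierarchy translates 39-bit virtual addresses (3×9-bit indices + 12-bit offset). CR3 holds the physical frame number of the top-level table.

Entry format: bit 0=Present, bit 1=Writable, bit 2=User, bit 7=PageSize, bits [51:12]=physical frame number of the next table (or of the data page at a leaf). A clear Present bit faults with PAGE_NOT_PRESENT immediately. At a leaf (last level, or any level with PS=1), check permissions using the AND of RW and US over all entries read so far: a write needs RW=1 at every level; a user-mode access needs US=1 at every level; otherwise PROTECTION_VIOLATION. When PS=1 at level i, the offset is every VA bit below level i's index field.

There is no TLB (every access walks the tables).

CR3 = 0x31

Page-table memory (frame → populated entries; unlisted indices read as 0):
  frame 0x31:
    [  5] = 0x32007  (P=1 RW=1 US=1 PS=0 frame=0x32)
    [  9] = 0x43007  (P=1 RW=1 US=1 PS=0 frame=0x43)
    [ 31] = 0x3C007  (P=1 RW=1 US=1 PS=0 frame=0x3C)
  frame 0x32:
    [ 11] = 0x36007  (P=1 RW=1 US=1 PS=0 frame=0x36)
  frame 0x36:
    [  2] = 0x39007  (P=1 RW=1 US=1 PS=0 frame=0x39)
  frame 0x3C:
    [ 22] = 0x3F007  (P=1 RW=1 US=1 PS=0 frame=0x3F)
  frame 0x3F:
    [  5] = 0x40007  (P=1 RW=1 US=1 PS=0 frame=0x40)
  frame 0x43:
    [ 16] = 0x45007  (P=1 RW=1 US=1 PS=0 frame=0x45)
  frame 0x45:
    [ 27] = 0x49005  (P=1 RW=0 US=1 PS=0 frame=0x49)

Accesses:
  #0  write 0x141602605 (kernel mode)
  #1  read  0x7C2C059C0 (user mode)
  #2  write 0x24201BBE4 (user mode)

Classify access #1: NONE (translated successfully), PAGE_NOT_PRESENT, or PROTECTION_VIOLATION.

Per-access translation:
#0 VA=0x141602605 (w,kernel):
  lvl0: tbl 0x31, slot 5 ⇒ 0x32007 (P1/RW1/US1/PS0)
  lvl1: tbl 0x32, slot 11 ⇒ 0x36007 (P1/RW1/US1/PS0)
  lvl2: tbl 0x36, slot 2 ⇒ 0x39007 (P1/RW1/US1/PS0)
  → PA=0x39605  (3 entries read)
#1 VA=0x7C2C059C0 (r,user):
  lvl0: tbl 0x31, slot 31 ⇒ 0x3C007 (P1/RW1/US1/PS0)
  lvl1: tbl 0x3C, slot 22 ⇒ 0x3F007 (P1/RW1/US1/PS0)
  lvl2: tbl 0x3F, slot 5 ⇒ 0x40007 (P1/RW1/US1/PS0)
  → PA=0x409C0  (3 entries read)
#2 VA=0x24201BBE4 (w,user):
  lvl0: tbl 0x31, slot 9 ⇒ 0x43007 (P1/RW1/US1/PS0)
  lvl1: tbl 0x43, slot 16 ⇒ 0x45007 (P1/RW1/US1/PS0)
  lvl2: tbl 0x45, slot 27 ⇒ 0x49005 (P1/RW0/US1/PS0)
  ✗ PROTECTION_VIOLATION  [3 reads]

Access #1 fault: NONE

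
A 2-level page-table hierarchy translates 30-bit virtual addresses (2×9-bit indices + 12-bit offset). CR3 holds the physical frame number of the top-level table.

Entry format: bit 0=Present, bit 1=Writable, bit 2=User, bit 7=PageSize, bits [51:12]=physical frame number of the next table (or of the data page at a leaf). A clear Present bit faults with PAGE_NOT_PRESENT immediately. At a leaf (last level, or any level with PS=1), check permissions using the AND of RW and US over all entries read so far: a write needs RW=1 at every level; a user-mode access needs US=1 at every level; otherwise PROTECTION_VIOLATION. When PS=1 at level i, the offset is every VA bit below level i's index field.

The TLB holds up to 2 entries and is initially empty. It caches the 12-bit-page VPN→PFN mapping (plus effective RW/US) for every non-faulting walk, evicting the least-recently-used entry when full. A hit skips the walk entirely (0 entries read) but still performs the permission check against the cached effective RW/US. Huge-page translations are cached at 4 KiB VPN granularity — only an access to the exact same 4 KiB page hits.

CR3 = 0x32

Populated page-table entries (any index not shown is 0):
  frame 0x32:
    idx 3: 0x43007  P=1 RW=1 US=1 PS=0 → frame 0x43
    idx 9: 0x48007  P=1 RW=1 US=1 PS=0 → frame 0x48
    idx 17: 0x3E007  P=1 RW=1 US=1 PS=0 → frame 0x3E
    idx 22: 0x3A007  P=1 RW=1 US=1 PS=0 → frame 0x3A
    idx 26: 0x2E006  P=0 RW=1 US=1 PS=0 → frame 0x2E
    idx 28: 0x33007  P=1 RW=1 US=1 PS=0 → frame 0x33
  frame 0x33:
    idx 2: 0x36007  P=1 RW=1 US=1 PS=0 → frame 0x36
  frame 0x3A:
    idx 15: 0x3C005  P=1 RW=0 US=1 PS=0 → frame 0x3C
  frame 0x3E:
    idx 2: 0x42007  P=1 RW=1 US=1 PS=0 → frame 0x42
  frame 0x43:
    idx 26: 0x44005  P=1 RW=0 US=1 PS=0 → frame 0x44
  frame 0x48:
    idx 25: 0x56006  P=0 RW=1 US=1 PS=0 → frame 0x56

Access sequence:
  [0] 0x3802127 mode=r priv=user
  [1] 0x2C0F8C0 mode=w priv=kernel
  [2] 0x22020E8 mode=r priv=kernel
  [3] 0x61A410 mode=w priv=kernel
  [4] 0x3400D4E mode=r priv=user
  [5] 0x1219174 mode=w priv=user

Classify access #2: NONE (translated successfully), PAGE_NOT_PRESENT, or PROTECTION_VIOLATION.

Trace:
#0 VA=0x3802127 (r,user):
  [0] read 0x32 idx=28: raw=0x33007 flags P=1 W=1 U=1 S=0
  [1] read 0x33 idx=2: raw=0x36007 flags P=1 W=1 U=1 S=0
  ⇒ phys 0x36127  [2 reads]
#1 VA=0x2C0F8C0 (w,kernel):
  [0] read 0x32 idx=22: raw=0x3A007 flags P=1 W=1 U=1 S=0
  [1] read 0x3A idx=15: raw=0x3C005 flags P=1 W=0 U=1 S=0
  ✗ PROTECTION_VIOLATION  [2 reads]
#2 VA=0x22020E8 (r,kernel):
  [0] read 0x32 idx=17: raw=0x3E007 flags P=1 W=1 U=1 S=0
  [1] read 0x3E idx=2: raw=0x42007 flags P=1 W=1 U=1 S=0
  ⇒ phys 0x420E8  [2 reads]
#3 VA=0x61A410 (w,kernel):
  [0] read 0x32 idx=3: raw=0x43007 flags P=1 W=1 U=1 S=0
  [1] read 0x43 idx=26: raw=0x44005 flags P=1 W=0 U=1 S=0
  ✗ PROTECTION_VIOLATION  [2 reads]
#4 VA=0x3400D4E (r,user):
  [0] read 0x32 idx=26: raw=0x2E006 flags P=0 W=1 U=1 S=0
  ✗ PAGE_NOT_PRESENT  [1 reads]
#5 VA=0x1219174 (w,user):
  [0] read 0x32 idx=9: raw=0x48007 flags P=1 W=1 U=1 S=0
  [1] read 0x48 idx=25: raw=0x56006 flags P=0 W=1 U=1 S=0
  ✗ PAGE_NOT_PRESENT  [2 reads]

Access #2 fault: NONE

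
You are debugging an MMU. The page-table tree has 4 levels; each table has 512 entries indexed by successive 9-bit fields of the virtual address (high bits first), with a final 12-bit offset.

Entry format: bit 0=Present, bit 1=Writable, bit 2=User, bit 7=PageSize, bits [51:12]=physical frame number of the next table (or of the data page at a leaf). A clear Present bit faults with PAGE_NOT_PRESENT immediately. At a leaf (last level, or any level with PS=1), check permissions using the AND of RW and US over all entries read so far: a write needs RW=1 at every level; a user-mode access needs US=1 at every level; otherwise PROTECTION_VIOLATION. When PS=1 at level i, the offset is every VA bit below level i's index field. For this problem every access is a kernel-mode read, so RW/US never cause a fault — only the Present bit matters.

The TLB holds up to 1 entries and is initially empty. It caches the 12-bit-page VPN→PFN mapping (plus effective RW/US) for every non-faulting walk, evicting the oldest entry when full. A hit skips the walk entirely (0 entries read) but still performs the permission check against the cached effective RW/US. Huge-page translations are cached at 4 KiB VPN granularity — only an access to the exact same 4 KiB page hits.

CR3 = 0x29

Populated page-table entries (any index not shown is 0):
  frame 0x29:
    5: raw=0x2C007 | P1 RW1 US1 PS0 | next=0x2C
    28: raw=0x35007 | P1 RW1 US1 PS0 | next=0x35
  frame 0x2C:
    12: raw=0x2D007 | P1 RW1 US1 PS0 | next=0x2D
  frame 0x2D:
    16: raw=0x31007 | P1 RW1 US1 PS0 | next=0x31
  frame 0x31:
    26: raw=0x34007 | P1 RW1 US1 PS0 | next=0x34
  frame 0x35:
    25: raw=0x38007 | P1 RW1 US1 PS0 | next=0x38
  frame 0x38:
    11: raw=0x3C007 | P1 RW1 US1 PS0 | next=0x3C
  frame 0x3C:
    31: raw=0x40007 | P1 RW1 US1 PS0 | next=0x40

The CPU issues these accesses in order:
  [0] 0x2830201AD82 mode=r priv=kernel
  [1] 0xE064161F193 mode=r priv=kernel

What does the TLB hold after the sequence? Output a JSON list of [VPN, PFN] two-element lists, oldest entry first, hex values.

Per-access translation:
#0 VA=0x2830201AD82 (r,kernel):
  lvl0: tbl 0x29, slot 5 ⇒ 0x2C007 (P1/RW1/US1/PS0)
  lvl1: tbl 0x2C, slot 12 ⇒ 0x2D007 (P1/RW1/US1/PS0)
  lvl2: tbl 0x2D, slot 16 ⇒ 0x31007 (P1/RW1/US1/PS0)
  lvl3: tbl 0x31, slot 26 ⇒ 0x34007 (P1/RW1/US1/PS0)
  → PA=0x34D82  (4 entries read)
#1 VA=0xE064161F193 (r,kernel):
  lvl0: tbl 0x29, slot 28 ⇒ 0x35007 (P1/RW1/US1/PS0)
  lvl1: tbl 0x35, slot 25 ⇒ 0x38007 (P1/RW1/US1/PS0)
  lvl2: tbl 0x38, slot 11 ⇒ 0x3C007 (P1/RW1/US1/PS0)
  lvl3: tbl 0x3C, slot 31 ⇒ 0x40007 (P1/RW1/US1/PS0)
  → PA=0x40193  (4 entries read)

TLB: [["0xE064161F", "0x40"]]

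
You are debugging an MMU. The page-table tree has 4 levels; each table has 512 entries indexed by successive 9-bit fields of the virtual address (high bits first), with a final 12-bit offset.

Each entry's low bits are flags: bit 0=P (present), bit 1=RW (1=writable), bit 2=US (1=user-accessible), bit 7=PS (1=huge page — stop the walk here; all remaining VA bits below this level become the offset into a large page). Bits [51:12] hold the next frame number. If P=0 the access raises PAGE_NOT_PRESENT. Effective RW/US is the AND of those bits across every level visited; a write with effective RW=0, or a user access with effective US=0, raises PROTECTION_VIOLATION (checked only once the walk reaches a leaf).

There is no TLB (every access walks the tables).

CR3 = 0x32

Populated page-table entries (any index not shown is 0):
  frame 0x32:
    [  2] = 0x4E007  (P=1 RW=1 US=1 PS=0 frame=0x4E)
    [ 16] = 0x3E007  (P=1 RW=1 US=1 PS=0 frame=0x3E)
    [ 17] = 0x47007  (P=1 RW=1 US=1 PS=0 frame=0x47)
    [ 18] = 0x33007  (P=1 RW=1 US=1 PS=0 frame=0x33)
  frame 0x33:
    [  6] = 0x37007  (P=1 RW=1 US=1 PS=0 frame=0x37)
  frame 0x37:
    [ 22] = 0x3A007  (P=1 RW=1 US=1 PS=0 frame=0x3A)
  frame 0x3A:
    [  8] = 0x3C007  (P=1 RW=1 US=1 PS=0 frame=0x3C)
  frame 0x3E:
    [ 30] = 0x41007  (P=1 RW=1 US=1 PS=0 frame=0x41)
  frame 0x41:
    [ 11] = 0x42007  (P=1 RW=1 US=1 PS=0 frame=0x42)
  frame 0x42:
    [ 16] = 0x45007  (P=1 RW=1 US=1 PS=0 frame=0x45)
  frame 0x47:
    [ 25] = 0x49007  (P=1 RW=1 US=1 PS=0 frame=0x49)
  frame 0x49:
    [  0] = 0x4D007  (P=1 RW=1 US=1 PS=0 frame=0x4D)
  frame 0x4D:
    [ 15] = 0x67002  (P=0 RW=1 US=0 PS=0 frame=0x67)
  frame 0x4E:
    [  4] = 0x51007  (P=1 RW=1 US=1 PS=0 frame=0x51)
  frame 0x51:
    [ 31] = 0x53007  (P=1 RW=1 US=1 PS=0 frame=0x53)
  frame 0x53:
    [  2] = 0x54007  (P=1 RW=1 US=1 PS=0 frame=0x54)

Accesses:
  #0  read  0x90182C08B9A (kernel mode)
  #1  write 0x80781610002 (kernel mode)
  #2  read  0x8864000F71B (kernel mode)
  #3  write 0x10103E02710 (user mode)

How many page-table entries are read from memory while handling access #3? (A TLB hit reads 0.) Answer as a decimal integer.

Trace:
#0 VA=0x90182C08B9A (r,kernel):
  lvl0: tbl 0x32, slot 18 ⇒ 0x33007 (P1/RW1/US1/PS0)
  lvl1: tbl 0x33, slot 6 ⇒ 0x37007 (P1/RW1/US1/PS0)
  lvl2: tbl 0x37, slot 22 ⇒ 0x3A007 (P1/RW1/US1/PS0)
  lvl3: tbl 0x3A, slot 8 ⇒ 0x3C007 (P1/RW1/US1/PS0)
  ⇒ phys 0x3CB9A  [4 reads]
#1 VA=0x80781610002 (w,kernel):
  lvl0: tbl 0x32, slot 16 ⇒ 0x3E007 (P1/RW1/US1/PS0)
  lvl1: tbl 0x3E, slot 30 ⇒ 0x41007 (P1/RW1/US1/PS0)
  lvl2: tbl 0x41, slot 11 ⇒ 0x42007 (P1/RW1/US1/PS0)
  lvl3: tbl 0x42, slot 16 ⇒ 0x45007 (P1/RW1/US1/PS0)
  ⇒ phys 0x45002  [4 reads]
#2 VA=0x8864000F71B (r,kernel):
  lvl0: tbl 0x32, slot 17 ⇒ 0x47007 (P1/RW1/US1/PS0)
  lvl1: tbl 0x47, slot 25 ⇒ 0x49007 (P1/RW1/US1/PS0)
  lvl2: tbl 0x49, slot 0 ⇒ 0x4D007 (P1/RW1/US1/PS0)
  lvl3: tbl 0x4D, slot 15 ⇒ 0x67002 (P0/RW1/US0/PS0)
  ⇒ fault: PAGE_NOT_PRESENT  — 4 lookups
#3 VA=0x10103E02710 (w,user):
  lvl0: tbl 0x32, slot 2 ⇒ 0x4E007 (P1/RW1/US1/PS0)
  lvl1: tbl 0x4E, slot 4 ⇒ 0x51007 (P1/RW1/US1/PS0)
  lvl2: tbl 0x51, slot 31 ⇒ 0x53007 (P1/RW1/US1/PS0)
  lvl3: tbl 0x53, slot 2 ⇒ 0x54007 (P1/RW1/US1/PS0)
  ⇒ phys 0x54710  [4 reads]

Entries read for #3: 4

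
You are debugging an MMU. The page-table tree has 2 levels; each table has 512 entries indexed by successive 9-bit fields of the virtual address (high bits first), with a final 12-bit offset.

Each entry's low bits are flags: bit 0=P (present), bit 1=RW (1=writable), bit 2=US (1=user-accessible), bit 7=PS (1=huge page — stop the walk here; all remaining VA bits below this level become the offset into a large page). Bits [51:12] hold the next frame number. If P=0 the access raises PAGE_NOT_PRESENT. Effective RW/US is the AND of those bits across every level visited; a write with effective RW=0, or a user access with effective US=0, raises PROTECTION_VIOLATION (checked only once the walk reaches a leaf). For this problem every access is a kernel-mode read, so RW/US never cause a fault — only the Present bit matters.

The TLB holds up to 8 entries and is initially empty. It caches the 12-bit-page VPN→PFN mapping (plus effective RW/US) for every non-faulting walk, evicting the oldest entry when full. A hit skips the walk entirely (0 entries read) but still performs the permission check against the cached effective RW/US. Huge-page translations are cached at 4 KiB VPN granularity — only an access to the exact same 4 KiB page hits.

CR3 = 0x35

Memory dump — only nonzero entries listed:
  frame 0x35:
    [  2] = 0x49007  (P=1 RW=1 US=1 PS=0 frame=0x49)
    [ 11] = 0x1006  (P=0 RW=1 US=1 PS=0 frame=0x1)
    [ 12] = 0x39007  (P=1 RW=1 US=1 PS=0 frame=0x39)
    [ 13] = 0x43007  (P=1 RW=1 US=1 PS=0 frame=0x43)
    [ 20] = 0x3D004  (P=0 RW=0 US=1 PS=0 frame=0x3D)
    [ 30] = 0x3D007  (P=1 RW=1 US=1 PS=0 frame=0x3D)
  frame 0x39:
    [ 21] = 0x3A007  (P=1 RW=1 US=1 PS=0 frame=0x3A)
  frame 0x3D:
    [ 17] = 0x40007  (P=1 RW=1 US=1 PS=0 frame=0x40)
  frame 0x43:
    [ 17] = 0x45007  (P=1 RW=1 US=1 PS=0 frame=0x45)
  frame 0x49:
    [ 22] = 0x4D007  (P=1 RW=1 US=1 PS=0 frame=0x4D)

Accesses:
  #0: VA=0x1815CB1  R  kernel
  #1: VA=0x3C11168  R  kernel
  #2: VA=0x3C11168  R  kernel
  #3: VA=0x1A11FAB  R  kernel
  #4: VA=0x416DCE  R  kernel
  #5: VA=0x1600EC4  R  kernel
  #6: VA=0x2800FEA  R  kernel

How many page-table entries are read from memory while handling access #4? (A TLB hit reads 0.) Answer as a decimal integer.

Trace:
#0 VA=0x1815CB1 (r,kernel):
  L0: frame=0x35 idx=12 entry=0x39007 [P=1 RW=1 US=1 PS=0]
  L1: frame=0x39 idx=21 entry=0x3A007 [P=1 RW=1 US=1 PS=0]
  ⇒ phys 0x3ACB1  [2 reads]
#1 VA=0x3C11168 (r,kernel):
  L0: frame=0x35 idx=30 entry=0x3D007 [P=1 RW=1 US=1 PS=0]
  L1: frame=0x3D idx=17 entry=0x40007 [P=1 RW=1 US=1 PS=0]
  ⇒ phys 0x40168  [2 reads]
#2 VA=0x3C11168 (r,kernel):
  TLB hit vpn=0x3C11 → PA=0x40168
#3 VA=0x1A11FAB (r,kernel):
  L0: frame=0x35 idx=13 entry=0x43007 [P=1 RW=1 US=1 PS=0]
  L1: frame=0x43 idx=17 entry=0x45007 [P=1 RW=1 US=1 PS=0]
  ⇒ phys 0x45FAB  [2 reads]
#4 VA=0x416DCE (r,kernel):
  L0: frame=0x35 idx=2 entry=0x49007 [P=1 RW=1 US=1 PS=0]
  L1: frame=0x49 idx=22 entry=0x4D007 [P=1 RW=1 US=1 PS=0]
  ⇒ phys 0x4DDCE  [2 reads]
#5 VA=0x1600EC4 (r,kernel):
  L0: frame=0x35 idx=11 entry=0x1006 [P=0 RW=1 US=1 PS=0]
  ✗ PAGE_NOT_PRESENT  [1 reads]
#6 VA=0x2800FEA (r,kernel):
  L0: frame=0x35 idx=20 entry=0x3D004 [P=0 RW=0 US=1 PS=0]
  ✗ PAGE_NOT_PRESENT  [1 reads]

Entries read for #4: 2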